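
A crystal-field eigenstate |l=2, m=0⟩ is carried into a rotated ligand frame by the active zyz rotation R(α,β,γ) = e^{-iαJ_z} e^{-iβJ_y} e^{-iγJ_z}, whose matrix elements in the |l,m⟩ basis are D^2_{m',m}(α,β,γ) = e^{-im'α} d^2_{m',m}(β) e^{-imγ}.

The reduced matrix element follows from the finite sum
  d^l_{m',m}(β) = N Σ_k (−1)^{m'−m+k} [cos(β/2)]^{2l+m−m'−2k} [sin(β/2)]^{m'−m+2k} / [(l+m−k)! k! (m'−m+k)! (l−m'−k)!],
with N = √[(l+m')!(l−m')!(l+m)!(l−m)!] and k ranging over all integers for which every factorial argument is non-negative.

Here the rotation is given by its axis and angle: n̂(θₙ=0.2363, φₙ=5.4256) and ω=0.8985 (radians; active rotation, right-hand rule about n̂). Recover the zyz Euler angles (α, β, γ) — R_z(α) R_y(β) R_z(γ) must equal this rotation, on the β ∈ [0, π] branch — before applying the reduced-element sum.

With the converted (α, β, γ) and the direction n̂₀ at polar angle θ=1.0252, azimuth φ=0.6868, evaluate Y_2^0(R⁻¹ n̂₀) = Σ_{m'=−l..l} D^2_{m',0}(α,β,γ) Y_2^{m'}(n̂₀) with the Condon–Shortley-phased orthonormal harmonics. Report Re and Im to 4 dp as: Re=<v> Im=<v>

Axis–angle → zyz. n̂ = (sinθₙcosφₙ, sinθₙsinφₙ, cosθₙ) = (+0.153168, -0.177047, +0.972211), ω = 0.8985.
R = I cosω + sinω [n̂]ₓ + (1−cosω) n̂n̂ᵀ gives
  R = [+0.631634, -0.770881, -0.082349; +0.750422, +0.634608, -0.184767; +0.194692, +0.054909, +0.979326]
β = atan2(√(R₁₃²+R₂₃²), R₃₃) = 0.203693; α = atan2(R₂₃, R₁₃) mod 2π = 4.293126; γ = atan2(R₃₂, −R₃₁) mod 2π = 2.866704
Need the full column D^2_{m',0} for m'=−2..2 at α=4.2931, β=0.2037, γ=2.8667.
cos(β/2)=0.994818, sin(β/2)=0.101670
d^2_{-2,0}: single k=2 term ⇒ +0.025058;  D = -0.016753+0.018635i
d^2_{-1,0}: k∈[1..2] ⇒ +0.245189 -0.002561 = +0.242628;  D = -0.098771-0.221614i
d^2_{0,0}: k∈[0..2] ⇒ +0.979433 -0.040920 +0.000107 = +0.938620;  D = +0.938620+0.000000i
d^2_{1,0}: k∈[0..1] ⇒ -0.245189 +0.002561 = -0.242628;  D = +0.098771-0.221614i
d^2_{2,0}: single k=0 term ⇒ +0.025058;  D = -0.016753-0.018635i
Y_2^{m'}(θ=1.0252,φ=0.6868) and Σ D·Y over m':
  (-0.0168+0.0186i)·(+0.0553-0.2768i)  (-0.0988-0.2216i)·(+0.2650-0.2173i)  (+0.9386+0.0000i)·(-0.0606+0.0000i)  (+0.0988-0.2216i)·(-0.2650-0.2173i)  (-0.0168-0.0186i)·(+0.0553+0.2768i)
Y_2^0(R⁻¹ n̂) = -0.197075+0.000000i

Re=-0.1971 Im=0.0000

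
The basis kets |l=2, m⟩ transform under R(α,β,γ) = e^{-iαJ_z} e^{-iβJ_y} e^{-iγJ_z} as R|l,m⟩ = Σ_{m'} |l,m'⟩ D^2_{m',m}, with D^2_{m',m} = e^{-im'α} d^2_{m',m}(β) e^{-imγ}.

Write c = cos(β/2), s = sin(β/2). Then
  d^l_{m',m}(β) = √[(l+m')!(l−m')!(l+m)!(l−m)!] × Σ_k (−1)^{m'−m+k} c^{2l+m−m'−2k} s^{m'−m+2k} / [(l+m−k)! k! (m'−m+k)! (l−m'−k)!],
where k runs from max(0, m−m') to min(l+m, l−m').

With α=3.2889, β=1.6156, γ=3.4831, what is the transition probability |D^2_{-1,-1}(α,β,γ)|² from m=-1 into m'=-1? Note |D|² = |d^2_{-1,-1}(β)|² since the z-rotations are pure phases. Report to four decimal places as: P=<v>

First d^2_{-1,-1}(β=1.6156), then the phase factors e^{-i(-1)α} and e^{-i(-1)γ}:
c=cos(1.615600/2)=0.691090, s=sin(1.615600/2)=0.722769; N=√[1·6·1·6]=6.000000
The bounds max(0,m−m')=0 and min(l+m,l−m')=1 give 2 terms
  k=0: (−1)^0·6.0000/(6)·0.6911^4·0.7228^0 = +0.228107
  k=1: (−1)^1·6.0000/(2)·0.6911^2·0.7228^2 = -0.748495
d^2_{-1,-1}(1.6156) = +0.228107 -0.748495 = -0.520388
|D^2_{-1,-1}|² = |d^2_{-1,-1}(β)|² = (-0.520388)² = 0.270804 (the z-rotation phases have unit modulus)

P=0.2708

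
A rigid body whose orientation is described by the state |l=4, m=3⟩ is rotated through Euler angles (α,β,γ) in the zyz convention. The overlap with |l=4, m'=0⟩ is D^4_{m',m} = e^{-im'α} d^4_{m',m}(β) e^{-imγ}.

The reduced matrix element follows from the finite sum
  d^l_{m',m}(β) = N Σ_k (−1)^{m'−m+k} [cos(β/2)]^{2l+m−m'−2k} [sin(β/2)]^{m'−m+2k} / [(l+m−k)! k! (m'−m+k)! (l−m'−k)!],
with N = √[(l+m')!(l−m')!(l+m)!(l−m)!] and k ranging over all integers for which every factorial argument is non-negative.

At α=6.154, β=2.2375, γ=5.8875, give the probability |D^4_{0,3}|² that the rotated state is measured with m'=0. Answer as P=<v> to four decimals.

First d^4_{0,3}(β=2.2375), then the phase factors e^{-i(0)α} and e^{-i(3)γ}:
With c≡cos(β/2)=0.436807 and s≡sin(β/2)=0.899555, N=[24·24·5040·1]^{1/2}=1703.830978
k: max(0,(3)−(0))=3 … min(4+(3),4−(0))=4
  k=3: (−1)^0·1703.8310/(144)·0.4368^5·0.8996^3 = +0.136961
  k=4: (−1)^1·1703.8310/(144)·0.4368^3·0.8996^5 = -0.580861
d^4_{0,3}(2.2375) = +0.136961 -0.580861 = -0.443900
|D^4_{0,3}|² = |d^4_{0,3}(β)|² = (-0.443900)² = 0.197048 (the z-rotation phases have unit modulus)

P=0.1970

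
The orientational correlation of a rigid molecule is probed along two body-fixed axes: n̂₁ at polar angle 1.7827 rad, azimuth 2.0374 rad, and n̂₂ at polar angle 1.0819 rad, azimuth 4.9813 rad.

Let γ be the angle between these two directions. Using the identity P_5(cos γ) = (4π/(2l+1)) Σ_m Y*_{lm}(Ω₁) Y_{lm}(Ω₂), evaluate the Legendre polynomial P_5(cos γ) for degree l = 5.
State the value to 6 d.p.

Summing Y*_{l m}(θ₁,φ₁)·Y_{l m}(θ₂,φ₂) over m ∈ [−5, 5]; prefactor 4π/(2·5+1) = 1.142397:
  m=-5: Y*=-0.29981 - 0.28622j  Y=0.24259 + 0.05584j  product -0.05675 - 0.08617j
  m=-4: Y*=0.08215 - 0.26975j  Y=0.19898 - 0.36847j  product -0.08305 - 0.08395j
  m=-3: Y*=-0.19172 + 0.03310j  Y=-0.16933 - 0.16225j  product 0.03783 + 0.02550j
  m=-2: Y*=-0.17588 - 0.23742j  Y=0.18024 - 0.10751j  product -0.05722 - 0.02388j
  m=-1: Y*=-0.05941 + 0.11795j  Y=-0.08011 - 0.29068j  product 0.03905 + 0.00782j
  m=+0: Y*=-0.29583 + 0.00000j  Y=0.14418 + 0.00000j  product -0.04265 + 0.00000j
  m=+1: Y*=0.05941 + 0.11795j  Y=0.08011 - 0.29068j  product 0.03905 - 0.00782j
  m=+2: Y*=-0.17588 + 0.23742j  Y=0.18024 + 0.10751j  product -0.05722 + 0.02388j
  m=+3: Y*=0.19172 + 0.03310j  Y=0.16933 - 0.16225j  product 0.03783 - 0.02550j
  m=+4: Y*=0.08215 + 0.26975j  Y=0.19898 + 0.36847j  product -0.08305 + 0.08395j
  m=+5: Y*=0.29981 - 0.28622j  Y=-0.24259 + 0.05584j  product -0.05675 + 0.08617j
Total Σ_m = -0.28293 + 0.00000j. Multiply by 1.142397: -0.32322 + 0.00000j. P_5(cos γ) = -0.323221

-0.323221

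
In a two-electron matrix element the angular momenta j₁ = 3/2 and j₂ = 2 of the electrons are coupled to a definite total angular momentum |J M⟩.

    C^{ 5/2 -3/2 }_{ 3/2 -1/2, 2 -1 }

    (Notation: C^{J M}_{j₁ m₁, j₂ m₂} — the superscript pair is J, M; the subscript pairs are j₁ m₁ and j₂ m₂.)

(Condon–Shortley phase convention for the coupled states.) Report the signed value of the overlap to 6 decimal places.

j₁+j₂−J=1  J+j₁−j₂=2  J−j₁+j₂=3  j₁+j₂+J+1=7
(j₁±m₁, j₂±m₂, J±M) = (1,2,1,3,1,4)
P² = 144/35
sum k=0..1:
  [0] +1/4 = 1/4
  [1] −1/6 = -1/6
S = 1/12
C² = P²·S² = 1/35 ; C = +0.169031

+√(1/35) ≈ +0.169031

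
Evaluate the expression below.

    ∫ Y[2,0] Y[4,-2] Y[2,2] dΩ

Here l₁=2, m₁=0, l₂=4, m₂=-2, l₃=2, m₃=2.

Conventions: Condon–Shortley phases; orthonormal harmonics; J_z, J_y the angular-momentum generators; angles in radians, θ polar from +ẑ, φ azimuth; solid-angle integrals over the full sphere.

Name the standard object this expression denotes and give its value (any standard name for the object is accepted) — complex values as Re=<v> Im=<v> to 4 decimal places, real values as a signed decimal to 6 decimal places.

Gaunt coefficient, +0.156078

This is a Gaunt coefficient — the integral of a triple product of spherical harmonics over the sphere.
Rules hold: Σm=0, L=8 even, 2≤2≤6.
N = 5·9·5 = 225
Δ = 4!·0!·4!/9! = 1/630
Racah Σ t=2..2: t=2:+1/16 = 1/16
⇒ 3j(2 4 2; 0 0 0)² = 2/35, sgn +1
Racah Σ t=2..2: t=2:+1/96 = 1/96
⇒ 3j(2 4 2; 0 -2 2)² = 1/42, sgn +1
4πI² = N·(3j₀)²·(3jₘ)² = 15/49
I = +1·√(0.306122/4π) = 0.15607835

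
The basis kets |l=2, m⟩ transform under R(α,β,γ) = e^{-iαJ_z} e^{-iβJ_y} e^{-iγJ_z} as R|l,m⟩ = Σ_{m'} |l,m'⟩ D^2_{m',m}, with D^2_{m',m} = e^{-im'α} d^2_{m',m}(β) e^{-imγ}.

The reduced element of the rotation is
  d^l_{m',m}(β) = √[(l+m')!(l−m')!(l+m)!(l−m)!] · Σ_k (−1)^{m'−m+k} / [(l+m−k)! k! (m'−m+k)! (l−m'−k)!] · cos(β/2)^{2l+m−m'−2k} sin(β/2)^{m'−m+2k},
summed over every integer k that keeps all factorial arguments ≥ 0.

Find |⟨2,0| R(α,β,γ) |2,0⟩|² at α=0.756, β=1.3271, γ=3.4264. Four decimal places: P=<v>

D^2_{0,0}(0.7560,1.3271,3.4264) = e^{-i·0·0.7560}·d^2_{0,0}(1.3271)·e^{-i·0·3.4264}. Compute d first:
Half-angle: c=0.787811, s=0.615917. N=√(2·2·2·2)=4.000000
The bounds max(0,m−m')=0 and min(l+m,l−m')=2 give 3 terms
  k=0: (−1)^0·4.0000/(4)·0.7878^4·0.6159^0 = +0.385201
  k=1: (−1)^1·4.0000/(1)·0.7878^2·0.6159^2 = -0.941778
  k=2: (−1)^2·4.0000/(4)·0.7878^0·0.6159^4 = +0.143910
d^2_{0,0}(1.3271) = +0.385201 -0.941778 +0.143910 = -0.412668
|D^2_{0,0}|² = |d^2_{0,0}(β)|² = (-0.412668)² = 0.170295 (the z-rotation phases have unit modulus)

P=0.1703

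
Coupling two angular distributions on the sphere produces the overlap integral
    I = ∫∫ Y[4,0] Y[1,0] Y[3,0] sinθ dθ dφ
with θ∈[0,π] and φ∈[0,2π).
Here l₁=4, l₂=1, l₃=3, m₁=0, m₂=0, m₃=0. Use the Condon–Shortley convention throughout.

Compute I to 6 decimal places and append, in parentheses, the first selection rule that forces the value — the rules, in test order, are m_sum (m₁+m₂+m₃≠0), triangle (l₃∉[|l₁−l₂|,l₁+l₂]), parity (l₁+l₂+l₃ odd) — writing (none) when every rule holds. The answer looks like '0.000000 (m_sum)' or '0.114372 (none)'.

0.246233 (none)

m-sum 0 ✓  L=8 even ✓  3≤3≤5 ✓
Π(2lᵢ+1) = 9×3×7 = 189
triangle coeff Δ(4,1,3) = 1/252
Σ_t [1,1]: t=1:−1/36 = -1/36
(3j)²=4/63 [(4 1 3; 0 0 0)], sign=+1
(m-triple is (0,0,0) — same symbol as above.)
⇒ 4πI² = 16/21
I = (+1)√(16/21/(4π)) = 0.24623252
No selection rule forces the value: the integral is nonzero (none).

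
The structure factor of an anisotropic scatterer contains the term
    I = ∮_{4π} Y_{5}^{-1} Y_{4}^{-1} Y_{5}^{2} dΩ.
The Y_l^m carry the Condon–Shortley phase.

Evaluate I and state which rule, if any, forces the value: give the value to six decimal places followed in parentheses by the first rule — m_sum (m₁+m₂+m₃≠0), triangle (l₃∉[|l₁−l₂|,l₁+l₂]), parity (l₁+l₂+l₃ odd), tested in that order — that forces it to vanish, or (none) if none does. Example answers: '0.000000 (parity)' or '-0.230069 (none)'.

0.128377 (none)

Checks pass: Σm=0; 14 even; l₃=5∈[1,9].
(2·5+1)(2·4+1)(2·5+1) = 1089
Δ: 4! 6! 4! / 15! → 1/3153150
sum: t=0:+1/69120 t=1:−1/1728 t=2:+1/576 t=3:−1/1728 t=4:+1/69120 = 7/11520
3j²(5 4 5; 0 0 0) = Δ·Π!·Σ² = 2/143  (sign -1)
sum: t=0:+1/103680 t=1:−1/2880 t=2:+1/1152 t=3:−1/5184 = 7/20736
3j²(5 4 5; -1 -1 2) = Δ·Π!·Σ² = 35/2574  (sign -1)
combine: 4πI² = 1089·2/143·35/2574 = 35/169
take √, sign +1: I = 0.12837656
No selection rule forces the value: the integral is nonzero (none).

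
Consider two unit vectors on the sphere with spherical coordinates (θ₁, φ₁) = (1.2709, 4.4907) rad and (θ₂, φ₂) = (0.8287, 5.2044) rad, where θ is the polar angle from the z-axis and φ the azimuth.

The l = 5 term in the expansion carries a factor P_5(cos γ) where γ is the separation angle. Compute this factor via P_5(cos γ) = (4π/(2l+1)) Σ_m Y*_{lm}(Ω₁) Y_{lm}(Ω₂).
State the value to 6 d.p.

Term-by-term m-sum for l=5 (normalisation 4π/11 = 1.142397):
  m=-5: Y*=-0.330612-0.164771i  Y=+0.063602-0.078404i  product -0.033946+0.015442i
  m=-4: Y*=+0.228262-0.279950i  Y=-0.113255-0.269942i  product -0.101422-0.029912i
  m=-3: Y*=-0.039938-0.050924i  Y=-0.428961-0.040772i  product +0.015055+0.023473i
  m=-2: Y*=+0.304713-0.144712i  Y=-0.127559+0.191848i  product -0.011106+0.076918i
  m=-1: Y*=+0.004163+0.018471i  Y=-0.113017-0.210864i  product +0.003424-0.002965i
  m=+0: Y*=+0.323754-0.000000i  Y=-0.302675+0.000000i  product -0.097992+0.000000i
  m=+1: Y*=-0.004163+0.018471i  Y=+0.113017-0.210864i  product +0.003424+0.002965i
  m=+2: Y*=+0.304713+0.144712i  Y=-0.127559-0.191848i  product -0.011106-0.076918i
  m=+3: Y*=+0.039938-0.050924i  Y=+0.428961-0.040772i  product +0.015055-0.023473i
  m=+4: Y*=+0.228262+0.279950i  Y=-0.113255+0.269942i  product -0.101422+0.029912i
  m=+5: Y*=+0.330612-0.164771i  Y=-0.063602-0.078404i  product -0.033946-0.015442i
Σ over m = -0.353981+0.000000i; ×(4π/11) → -0.404386+0.000000i. Real part: -0.404386

-0.404386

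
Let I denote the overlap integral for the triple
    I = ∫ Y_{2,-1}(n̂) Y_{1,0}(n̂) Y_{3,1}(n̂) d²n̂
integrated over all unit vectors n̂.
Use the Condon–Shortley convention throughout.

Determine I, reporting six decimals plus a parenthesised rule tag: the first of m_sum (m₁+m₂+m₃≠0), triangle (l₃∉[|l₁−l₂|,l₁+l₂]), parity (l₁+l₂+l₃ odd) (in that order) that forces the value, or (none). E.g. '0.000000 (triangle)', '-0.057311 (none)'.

Checks pass: Σm=0; 6 even; l₃=3∈[1,3].
(2·2+1)(2·1+1)(2·3+1) = 105
Δ: 0! 4! 2! / 7! → 1/105
sum: t=0:+1/4 = 1/4
3j²(2 1 3; 0 0 0) = Δ·Π!·Σ² = 3/35  (sign -1)
sum: t=0:+1/6 = 1/6
3j²(2 1 3; -1 0 1) = Δ·Π!·Σ² = 8/105  (sign +1)
combine: 4πI² = 105·3/35·8/105 = 24/35
take √, sign -1: I = -0.23359668
No selection rule forces the value: the integral is nonzero (none).

-0.233597 (none)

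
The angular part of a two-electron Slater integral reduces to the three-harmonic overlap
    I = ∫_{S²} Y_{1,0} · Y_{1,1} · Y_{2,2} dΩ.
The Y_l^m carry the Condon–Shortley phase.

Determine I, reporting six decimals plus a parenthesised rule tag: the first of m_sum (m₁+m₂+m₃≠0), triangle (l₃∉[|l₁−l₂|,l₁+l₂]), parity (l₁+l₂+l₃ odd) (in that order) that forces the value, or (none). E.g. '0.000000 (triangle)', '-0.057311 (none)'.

0 + 1 + 2 = 3 ≠ 0: azimuthal integral kills it; I = 0

0.000000 (m_sum)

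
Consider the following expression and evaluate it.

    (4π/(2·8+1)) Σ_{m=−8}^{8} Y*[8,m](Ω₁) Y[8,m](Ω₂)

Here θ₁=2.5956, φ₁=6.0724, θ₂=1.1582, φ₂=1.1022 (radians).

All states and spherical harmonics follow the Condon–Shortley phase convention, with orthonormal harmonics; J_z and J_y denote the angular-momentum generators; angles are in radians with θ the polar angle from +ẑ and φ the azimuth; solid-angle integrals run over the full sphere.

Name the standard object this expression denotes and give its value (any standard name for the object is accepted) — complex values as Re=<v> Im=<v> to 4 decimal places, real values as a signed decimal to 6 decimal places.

This sum is the spherical-harmonic addition theorem: it equals the Legendre polynomial P_l(cos γ) of the angle γ between the two directions.
Expand P_8 via completeness: Σ_{m} conj(Y_{8,m}) at Ω₁ times Y_{8,m} at Ω₂ —
  m=-8: Y*=-0.000314-0.002706i  Y=-0.209956-0.145862i  product -0.000329+0.000614i
  m=-7: Y*=-0.001707+0.017855i  Y=+0.061833-0.443324i  product +0.007810+0.001861i
  m=-6: Y*=+0.022137-0.070049i  Y=+0.297156-0.101788i  product -0.000552-0.023069i
  m=-5: Y*=-0.103140+0.181452i  Y=-0.088632-0.086320i  product +0.024804-0.007179i
  m=-4: Y*=+0.272923-0.306412i  Y=+0.106841-0.341048i  product -0.075342-0.125817i
  m=-3: Y*=-0.405881+0.297401i  Y=+0.045761-0.007620i  product -0.016307+0.016702i
  m=-2: Y*=+0.201081-0.090176i  Y=-0.192868-0.262531i  product -0.062456-0.035398i
  m=-1: Y*=+0.308211-0.065946i  Y=+0.051133-0.101014i  product +0.009098-0.034506i
  m=+0: Y*=-0.339560-0.000000i  Y=-0.309525+0.000000i  product +0.105102+0.000000i
  m=+1: Y*=-0.308211-0.065946i  Y=-0.051133-0.101014i  product +0.009098+0.034506i
  m=+2: Y*=+0.201081+0.090176i  Y=-0.192868+0.262531i  product -0.062456+0.035398i
  m=+3: Y*=+0.405881+0.297401i  Y=-0.045761-0.007620i  product -0.016307-0.016702i
  m=+4: Y*=+0.272923+0.306412i  Y=+0.106841+0.341048i  product -0.075342+0.125817i
  m=+5: Y*=+0.103140+0.181452i  Y=+0.088632-0.086320i  product +0.024804+0.007179i
  m=+6: Y*=+0.022137+0.070049i  Y=+0.297156+0.101788i  product -0.000552+0.023069i
  m=+7: Y*=+0.001707+0.017855i  Y=-0.061833-0.443324i  product +0.007810-0.001861i
  m=+8: Y*=-0.000314+0.002706i  Y=-0.209956+0.145862i  product -0.000329-0.000614i
Σ over m = -0.121445-0.000000i; ×(4π/17) → -0.089772-0.000000i. Real part: -0.089772

Legendre polynomial (addition theorem), -0.089772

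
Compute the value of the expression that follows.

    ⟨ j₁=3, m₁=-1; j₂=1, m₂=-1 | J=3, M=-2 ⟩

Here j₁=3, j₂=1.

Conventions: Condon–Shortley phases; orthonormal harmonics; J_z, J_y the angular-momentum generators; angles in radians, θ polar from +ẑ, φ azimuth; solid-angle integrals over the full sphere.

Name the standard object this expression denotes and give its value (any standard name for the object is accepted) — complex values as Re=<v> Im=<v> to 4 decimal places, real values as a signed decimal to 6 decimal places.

Clebsch–Gordan coefficient, +√(5/12) ≈ +0.645497

This is a Clebsch–Gordan (vector-coupling) coefficient.
triangle: 1!×5!×1!/8! = 120/40320
(j±m)!: 2!×4!×0!×2!×1!×5! = 11520
prefactor² = (2J+1)×Δ×N² = 240
  k=0: +1/(0!×1!×4!×0!×1!×1!) = 1/24
Σ = 1/24  ⇒  CG² = 240×(1/24)² = 5/12
CG = +√(5/12) = +0.645497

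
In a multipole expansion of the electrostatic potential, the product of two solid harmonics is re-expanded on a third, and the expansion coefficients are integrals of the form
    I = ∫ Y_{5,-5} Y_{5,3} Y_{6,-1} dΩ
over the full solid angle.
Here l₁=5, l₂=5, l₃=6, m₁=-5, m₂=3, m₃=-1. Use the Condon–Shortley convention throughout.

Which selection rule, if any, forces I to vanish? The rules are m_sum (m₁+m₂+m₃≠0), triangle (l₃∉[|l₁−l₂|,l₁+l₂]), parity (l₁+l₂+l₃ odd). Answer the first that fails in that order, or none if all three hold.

m_sum

Σmᵢ = -3  ✗
l₃∈[|l₁−l₂|,l₁+l₂]=[0,10], have l₃=6
Σlᵢ = 16 ⇒ even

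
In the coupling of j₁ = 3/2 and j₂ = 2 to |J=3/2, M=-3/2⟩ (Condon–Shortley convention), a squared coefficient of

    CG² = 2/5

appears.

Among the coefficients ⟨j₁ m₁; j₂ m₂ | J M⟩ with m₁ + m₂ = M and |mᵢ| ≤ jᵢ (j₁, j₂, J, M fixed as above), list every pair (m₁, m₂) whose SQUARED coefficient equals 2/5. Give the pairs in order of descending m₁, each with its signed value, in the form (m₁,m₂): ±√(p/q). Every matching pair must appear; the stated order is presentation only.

(1/2,-2): +√(2/5); (-1/2,-1): −√(2/5)

Admissible pairs with m₁+m₂ = M = -3/2: (-3/2,0), (-1/2,-1), (1/2,-2)
  (m₁,m₂)=(1/2,-2): CG² = 2/5, CG = +√(2/5)   ← matches the target
  (m₁,m₂)=(-1/2,-1): CG² = 2/5, CG = −√(2/5)   ← matches the target
  (m₁,m₂)=(-3/2,0): CG² = 1/5, CG = +√(1/5)
Pairs with CG² = 2/5: (1/2,-2): +√(2/5); (-1/2,-1): −√(2/5)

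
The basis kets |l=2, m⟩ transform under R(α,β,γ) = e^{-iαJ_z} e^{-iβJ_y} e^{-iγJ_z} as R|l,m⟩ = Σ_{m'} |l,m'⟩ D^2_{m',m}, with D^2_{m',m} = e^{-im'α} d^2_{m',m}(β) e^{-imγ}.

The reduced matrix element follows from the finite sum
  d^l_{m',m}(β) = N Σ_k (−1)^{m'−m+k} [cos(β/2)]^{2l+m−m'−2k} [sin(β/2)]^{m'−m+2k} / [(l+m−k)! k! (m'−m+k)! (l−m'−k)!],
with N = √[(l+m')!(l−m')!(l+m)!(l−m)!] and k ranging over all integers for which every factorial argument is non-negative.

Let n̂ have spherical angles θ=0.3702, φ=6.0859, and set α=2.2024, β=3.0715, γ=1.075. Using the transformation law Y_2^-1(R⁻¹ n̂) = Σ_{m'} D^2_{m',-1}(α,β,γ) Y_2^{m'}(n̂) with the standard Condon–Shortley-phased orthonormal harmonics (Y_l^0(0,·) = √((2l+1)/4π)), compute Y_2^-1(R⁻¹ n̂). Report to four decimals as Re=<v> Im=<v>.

Re=0.0876 Im=-0.2147

Need the full column D^2_{m',-1} for m'=−2..2 at α=2.2024, β=3.0715, γ=1.0750.
cos(β/2)=0.035039, sin(β/2)=0.999386
d^2_{-2,-1}: single k=1 term ⇒ +0.000086;  D = +0.000060-0.000062i
d^2_{-1,-1}: k∈[0..1] ⇒ +0.000002 -0.003679 = -0.003677;  D = +0.003643+0.000498i
d^2_{0,-1}: k∈[0..1] ⇒ -0.000105 +0.085670 = +0.085565;  D = +0.040706+0.075262i
d^2_{1,-1}: k∈[0..1] ⇒ +0.003679 -0.997546 = -0.993867;  D = -0.426379+0.897760i
d^2_{2,-1}: single k=0 term ⇒ -0.069949;  D = +0.068714-0.013087i
Y_2^{m'}(θ=0.3702,φ=6.0859) and Σ D·Y over m':
  (+0.0001-0.0001i)·(+0.0467+0.0194i)  (+0.0036+0.0005i)·(+0.2555+0.0511i)  (+0.0407+0.0753i)·(+0.5069+0.0000i)  (-0.4264+0.8978i)·(-0.2555+0.0511i)  (+0.0687-0.0131i)·(+0.0467-0.0194i)
Y_2^-1(R⁻¹ n̂) = +0.087593-0.214655i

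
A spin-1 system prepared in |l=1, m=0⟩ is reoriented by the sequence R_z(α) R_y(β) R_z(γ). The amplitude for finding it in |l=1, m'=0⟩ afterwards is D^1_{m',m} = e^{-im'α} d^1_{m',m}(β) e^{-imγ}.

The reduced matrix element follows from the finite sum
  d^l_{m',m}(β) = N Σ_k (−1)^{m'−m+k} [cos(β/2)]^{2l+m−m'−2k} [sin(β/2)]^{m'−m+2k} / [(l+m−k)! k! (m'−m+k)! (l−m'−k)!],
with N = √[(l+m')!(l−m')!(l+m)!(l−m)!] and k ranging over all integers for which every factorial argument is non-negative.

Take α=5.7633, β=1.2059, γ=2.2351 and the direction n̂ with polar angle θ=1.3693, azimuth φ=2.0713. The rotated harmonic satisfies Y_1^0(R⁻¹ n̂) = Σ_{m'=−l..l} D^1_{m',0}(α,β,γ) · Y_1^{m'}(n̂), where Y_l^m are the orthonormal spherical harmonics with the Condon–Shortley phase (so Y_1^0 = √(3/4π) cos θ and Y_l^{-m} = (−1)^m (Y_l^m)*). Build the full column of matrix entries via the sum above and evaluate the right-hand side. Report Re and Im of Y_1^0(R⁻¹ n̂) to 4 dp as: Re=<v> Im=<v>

Re=-0.3463 Im=0.0000

Need the full column D^1_{m',0} for m'=−1..1 at α=5.7633, β=1.2059, γ=2.2351.
cos(β/2)=0.823666, sin(β/2)=0.567075
d^1_{-1,0}: single k=1 term ⇒ +0.660551;  D = +0.573277-0.328149i
d^1_{0,0}: k∈[0..1] ⇒ +0.678426 -0.321574 = +0.356852;  D = +0.356852+0.000000i
d^1_{1,0}: single k=0 term ⇒ -0.660551;  D = -0.573277-0.328149i
Y_1^{m'}(θ=1.3693,φ=2.0713) and Σ D·Y over m':
  (+0.5733-0.3281i)·(-0.1624-0.2970i)  (+0.3569+0.0000i)·(+0.0978+0.0000i)  (-0.5733-0.3281i)·(+0.1624-0.2970i)
Y_1^0(R⁻¹ n̂) = -0.346257+0.000000i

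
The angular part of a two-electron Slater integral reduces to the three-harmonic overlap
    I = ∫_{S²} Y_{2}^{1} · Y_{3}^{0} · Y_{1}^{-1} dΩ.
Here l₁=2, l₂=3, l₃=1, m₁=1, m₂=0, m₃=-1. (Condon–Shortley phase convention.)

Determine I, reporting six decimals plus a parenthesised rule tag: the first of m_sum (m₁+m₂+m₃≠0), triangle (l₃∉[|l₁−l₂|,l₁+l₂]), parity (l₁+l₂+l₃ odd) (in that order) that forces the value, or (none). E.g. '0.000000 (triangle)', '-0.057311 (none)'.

0.143048 (none)

Checks pass: Σm=0; 6 even; l₃=1∈[1,5].
(2·2+1)(2·3+1)(2·1+1) = 105
Δ: 4! 0! 2! / 7! → 1/105
sum: t=2:+1/4 = 1/4
3j²(2 3 1; 0 0 0) = Δ·Π!·Σ² = 3/35  (sign -1)
sum: t=1:−1/12 = -1/12
3j²(2 3 1; 1 0 -1) = Δ·Π!·Σ² = 1/35  (sign -1)
combine: 4πI² = 105·3/35·1/35 = 9/35
take √, sign +1: I = 0.14304817
No selection rule forces the value: the integral is nonzero (none).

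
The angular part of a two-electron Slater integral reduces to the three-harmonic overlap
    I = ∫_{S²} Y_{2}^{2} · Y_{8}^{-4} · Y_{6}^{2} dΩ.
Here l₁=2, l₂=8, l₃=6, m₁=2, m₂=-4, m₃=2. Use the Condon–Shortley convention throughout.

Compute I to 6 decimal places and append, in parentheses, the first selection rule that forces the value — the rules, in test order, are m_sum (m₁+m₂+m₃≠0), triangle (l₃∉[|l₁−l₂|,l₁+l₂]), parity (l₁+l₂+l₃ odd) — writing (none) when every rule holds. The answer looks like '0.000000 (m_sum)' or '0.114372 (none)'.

Rules hold: Σm=0, L=16 even, 6≤6≤10.
N = 5·17·13 = 1105
Δ = 4!·0!·12!/17! = 1/30940
Racah Σ t=2..2: t=2:+1/2073600 = 1/2073600
⇒ 3j(2 8 6; 0 0 0)² = 28/1105, sgn +1
Racah Σ t=0..0: t=0:+1/23224320 = 1/23224320
⇒ 3j(2 8 6; 2 -4 2)² = 99/6188, sgn +1
4πI² = N·(3j₀)²·(3jₘ)² = 99/221
I = +1·√(0.447964/4π) = 0.18880632
No selection rule forces the value: the integral is nonzero (none).

0.188806 (none)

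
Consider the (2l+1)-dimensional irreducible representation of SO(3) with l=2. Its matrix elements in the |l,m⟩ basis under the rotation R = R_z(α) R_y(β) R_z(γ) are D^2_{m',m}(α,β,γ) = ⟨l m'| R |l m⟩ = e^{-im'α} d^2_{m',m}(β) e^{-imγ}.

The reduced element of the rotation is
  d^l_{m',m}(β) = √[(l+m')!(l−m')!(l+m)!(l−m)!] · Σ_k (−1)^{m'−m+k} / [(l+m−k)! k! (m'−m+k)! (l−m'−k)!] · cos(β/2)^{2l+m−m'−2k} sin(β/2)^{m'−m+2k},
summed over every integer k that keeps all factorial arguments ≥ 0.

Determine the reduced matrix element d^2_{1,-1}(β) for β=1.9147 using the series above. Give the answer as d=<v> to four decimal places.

d=0.2177

d^2_{1,-1}(β=1.9147) via the finite sum:
Half-angle: c=0.575689, s=0.817669. N=√(6·1·1·6)=6.000000
The bounds max(0,m−m')=0 and min(l+m,l−m')=1 give 2 terms
  k=0: (−1)^2·6.0000/(2)·0.5757^2·0.8177^2 = +0.664740
  k=1: (−1)^3·6.0000/(6)·0.5757^0·0.8177^4 = -0.447002
d^2_{1,-1}(1.9147) = +0.664740 -0.447002 = +0.217738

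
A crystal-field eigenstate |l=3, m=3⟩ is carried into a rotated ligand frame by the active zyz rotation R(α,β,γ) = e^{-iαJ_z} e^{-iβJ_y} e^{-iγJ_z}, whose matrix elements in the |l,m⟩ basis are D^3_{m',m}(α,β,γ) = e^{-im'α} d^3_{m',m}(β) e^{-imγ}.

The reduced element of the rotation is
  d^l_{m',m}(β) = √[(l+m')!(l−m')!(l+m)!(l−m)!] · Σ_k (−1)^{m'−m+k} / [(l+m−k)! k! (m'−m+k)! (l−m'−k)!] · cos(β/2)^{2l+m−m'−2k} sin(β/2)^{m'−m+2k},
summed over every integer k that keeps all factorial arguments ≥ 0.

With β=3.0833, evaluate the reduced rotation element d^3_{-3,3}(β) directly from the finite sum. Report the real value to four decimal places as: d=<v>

d=0.9975

d^3_{-3,3}(β=3.0833) via the finite sum:
With c≡cos(β/2)=0.029142 and s≡sin(β/2)=0.999575, N=[1·720·720·1]^{1/2}=720.000000
k: max(0,(3)−(-3))=6 … min(3+(3),3−(-3))=6
  k=6: (−1)^0·720.0000/(720)·0.0291^0·0.9996^6 = +0.997454
d^3_{-3,3}(3.0833) = +0.997454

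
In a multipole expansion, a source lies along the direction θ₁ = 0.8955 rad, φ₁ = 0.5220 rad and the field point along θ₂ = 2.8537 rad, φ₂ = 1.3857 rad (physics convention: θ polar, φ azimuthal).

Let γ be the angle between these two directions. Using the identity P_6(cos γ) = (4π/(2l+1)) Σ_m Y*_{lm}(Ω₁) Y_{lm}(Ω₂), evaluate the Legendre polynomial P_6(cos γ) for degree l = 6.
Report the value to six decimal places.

0.330515

Addition theorem: P_6(cos γ) = (4π/13) Σ_m Y*_{lm}(Ω₁) Y_{lm}(Ω₂), m = −6…6:
  [-6]  conj(Y_{6,-6})(Ω₁) = -0.10922 + 0.00105j ; Y_{6,-6}(Ω₂) = -0.00011 - 0.00023j ; Δ = 0.00001 + 0.00002j
  [-5]  conj(Y_{6,-5})(Ω₁) = -0.26123 + 0.15362j ; Y_{6,-5}(Ω₂) = -0.00237 + 0.00178j ; Δ = 0.00034 - 0.00083j
  [-4]  conj(Y_{6,-4})(Ω₁) = -0.21597 + 0.37966j ; Y_{6,-4}(Ω₂) = 0.01560 + 0.01425j ; Δ = -0.00878 + 0.00284j
  [-3]  conj(Y_{6,-3})(Ω₁) = 0.00121 + 0.25145j ; Y_{6,-3}(Ω₂) = 0.05361 - 0.08642j ; Δ = 0.02179 + 0.01338j
  [-2]  conj(Y_{6,-2})(Ω₁) = -0.09922 - 0.17059j ; Y_{6,-2}(Ω₂) = -0.30218 - 0.11727j ; Δ = 0.00998 + 0.06318j
  [-1]  conj(Y_{6,-1})(Ω₁) = -0.29343 - 0.16879j ; Y_{6,-1}(Ω₂) = -0.10965 + 0.58564j ; Δ = 0.13102 - 0.15334j
  [+0]  conj(Y_{6,0})(Ω₁) = 0.10892 + 0.00000j ; Y_{6,0}(Ω₂) = 0.30462 + 0.00000j ; Δ = 0.03318 + 0.00000j
  [+1]  conj(Y_{6,1})(Ω₁) = 0.29343 - 0.16879j ; Y_{6,1}(Ω₂) = 0.10965 + 0.58564j ; Δ = 0.13102 + 0.15334j
  [+2]  conj(Y_{6,2})(Ω₁) = -0.09922 + 0.17059j ; Y_{6,2}(Ω₂) = -0.30218 + 0.11727j ; Δ = 0.00998 - 0.06318j
  [+3]  conj(Y_{6,3})(Ω₁) = -0.00121 + 0.25145j ; Y_{6,3}(Ω₂) = -0.05361 - 0.08642j ; Δ = 0.02179 - 0.01338j
  [+4]  conj(Y_{6,4})(Ω₁) = -0.21597 - 0.37966j ; Y_{6,4}(Ω₂) = 0.01560 - 0.01425j ; Δ = -0.00878 - 0.00284j
  [+5]  conj(Y_{6,5})(Ω₁) = 0.26123 + 0.15362j ; Y_{6,5}(Ω₂) = 0.00237 + 0.00178j ; Δ = 0.00034 + 0.00083j
  [+6]  conj(Y_{6,6})(Ω₁) = -0.10922 - 0.00105j ; Y_{6,6}(Ω₂) = -0.00011 + 0.00023j ; Δ = 0.00001 - 0.00002j
Total Σ_m = 0.34192 + 0.00000j. Multiply by 0.966644: 0.33052 + 0.00000j. P_6(cos γ) = 0.330515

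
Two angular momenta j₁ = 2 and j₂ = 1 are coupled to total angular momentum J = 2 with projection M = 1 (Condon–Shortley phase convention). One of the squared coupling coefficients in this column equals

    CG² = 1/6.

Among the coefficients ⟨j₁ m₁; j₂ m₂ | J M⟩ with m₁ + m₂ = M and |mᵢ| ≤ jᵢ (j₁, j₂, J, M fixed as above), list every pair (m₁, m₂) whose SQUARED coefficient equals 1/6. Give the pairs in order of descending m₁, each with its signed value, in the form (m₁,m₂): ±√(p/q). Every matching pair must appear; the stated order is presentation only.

Admissible pairs with m₁+m₂ = M = 1: (0,1), (1,0), (2,-1)
  (m₁,m₂)=(2,-1): CG² = 1/3, CG = +√(1/3)
  (m₁,m₂)=(1,0): CG² = 1/6, CG = +√(1/6)   ← matches the target
  (m₁,m₂)=(0,1): CG² = 1/2, CG = −√(1/2)
Pairs with CG² = 1/6: (1,0): +√(1/6)

(1,0): +√(1/6)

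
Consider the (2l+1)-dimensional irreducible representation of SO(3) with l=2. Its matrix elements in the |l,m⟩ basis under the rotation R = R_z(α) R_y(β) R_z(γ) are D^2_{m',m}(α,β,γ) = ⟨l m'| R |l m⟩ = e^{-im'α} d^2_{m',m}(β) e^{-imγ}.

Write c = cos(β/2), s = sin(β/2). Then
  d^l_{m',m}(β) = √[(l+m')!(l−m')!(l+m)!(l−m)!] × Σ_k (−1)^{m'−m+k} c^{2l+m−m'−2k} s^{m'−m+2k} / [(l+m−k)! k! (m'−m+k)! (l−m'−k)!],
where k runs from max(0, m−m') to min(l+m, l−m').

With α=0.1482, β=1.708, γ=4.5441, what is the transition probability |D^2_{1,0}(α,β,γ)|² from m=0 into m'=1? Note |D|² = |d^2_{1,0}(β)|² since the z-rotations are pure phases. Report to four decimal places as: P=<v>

P=0.0275

D^2_{1,0}(0.1482,1.7080,4.5441) = e^{-i·1·0.1482}·d^2_{1,0}(1.7080)·e^{-i·0·4.5441}. Compute d first:
With c≡cos(β/2)=0.656973 and s≡sin(β/2)=0.753914, N=[6·1·2·2]^{1/2}=4.898979
The bounds max(0,m−m')=0 and min(l+m,l−m')=1 give 2 terms
  k=0: (−1)^1·4.8990/(2)·0.6570^3·0.7539^1 = -0.523648
  k=1: (−1)^2·4.8990/(2)·0.6570^1·0.7539^3 = +0.689587
d^2_{1,0}(1.7080) = -0.523648 +0.689587 = +0.165939
|D^2_{1,0}|² = |d^2_{1,0}(β)|² = (+0.165939)² = 0.027536 (the z-rotation phases have unit modulus)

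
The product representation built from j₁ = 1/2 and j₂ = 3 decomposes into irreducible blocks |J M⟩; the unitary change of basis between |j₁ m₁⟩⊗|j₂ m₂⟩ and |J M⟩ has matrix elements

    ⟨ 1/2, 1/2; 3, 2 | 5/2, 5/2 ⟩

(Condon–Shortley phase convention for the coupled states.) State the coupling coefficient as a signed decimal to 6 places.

√[6·1!0!5!/7! · 1!0!5!1!5!0!] = √(14400/7)
  +(−1)^0/∏(0,1,0,5,0,0)! = 1/120  (running 1/120)
⟨..|..⟩ = √(14400/7)·(1/120) = +0.377964

+√(1/7) ≈ +0.377964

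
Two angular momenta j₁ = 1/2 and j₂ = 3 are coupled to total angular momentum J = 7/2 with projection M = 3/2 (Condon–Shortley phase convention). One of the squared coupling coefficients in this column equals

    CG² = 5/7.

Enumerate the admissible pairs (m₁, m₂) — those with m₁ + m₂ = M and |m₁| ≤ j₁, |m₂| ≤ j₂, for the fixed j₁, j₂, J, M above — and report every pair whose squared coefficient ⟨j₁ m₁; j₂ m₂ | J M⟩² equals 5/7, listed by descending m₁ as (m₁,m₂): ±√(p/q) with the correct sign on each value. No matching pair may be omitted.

(1/2,1): +√(5/7)

Admissible pairs with m₁+m₂ = M = 3/2: (-1/2,2), (1/2,1)
  (m₁,m₂)=(1/2,1): CG² = 5/7, CG = +√(5/7)   ← matches the target
  (m₁,m₂)=(-1/2,2): CG² = 2/7, CG = +√(2/7)
Pairs with CG² = 5/7: (1/2,1): +√(5/7)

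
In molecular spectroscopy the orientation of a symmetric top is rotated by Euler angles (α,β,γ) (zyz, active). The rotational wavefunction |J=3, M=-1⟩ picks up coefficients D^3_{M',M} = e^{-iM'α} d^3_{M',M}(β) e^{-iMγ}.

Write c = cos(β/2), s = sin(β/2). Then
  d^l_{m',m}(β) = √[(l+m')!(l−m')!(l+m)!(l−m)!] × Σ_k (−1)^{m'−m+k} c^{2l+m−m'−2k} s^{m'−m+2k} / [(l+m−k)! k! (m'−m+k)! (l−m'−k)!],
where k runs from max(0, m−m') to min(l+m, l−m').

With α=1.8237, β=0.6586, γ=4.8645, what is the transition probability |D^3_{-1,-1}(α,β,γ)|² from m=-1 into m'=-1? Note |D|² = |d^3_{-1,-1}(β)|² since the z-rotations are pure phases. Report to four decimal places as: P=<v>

P=0.0112

Split into d^3_{-1,-1}(β=0.6586) × two z-phases.
c=cos(0.658600/2)=0.946269, s=sin(0.658600/2)=0.323381; N=√[2·24·2·24]=48.000000
k∈{0,1,2} keeps every argument non-negative
  k=0: (−1)^0·48.0000/(48)·0.9463^6·0.3234^0 = +0.717939
  k=1: (−1)^1·48.0000/(6)·0.9463^4·0.3234^2 = -0.670775
  k=2: (−1)^2·48.0000/(8)·0.9463^2·0.3234^4 = +0.058754
d^3_{-1,-1}(0.6586) = +0.717939 -0.670775 +0.058754 = +0.105918
|D^3_{-1,-1}|² = |d^3_{-1,-1}(β)|² = (+0.105918)² = 0.011219 (the z-rotation phases have unit modulus)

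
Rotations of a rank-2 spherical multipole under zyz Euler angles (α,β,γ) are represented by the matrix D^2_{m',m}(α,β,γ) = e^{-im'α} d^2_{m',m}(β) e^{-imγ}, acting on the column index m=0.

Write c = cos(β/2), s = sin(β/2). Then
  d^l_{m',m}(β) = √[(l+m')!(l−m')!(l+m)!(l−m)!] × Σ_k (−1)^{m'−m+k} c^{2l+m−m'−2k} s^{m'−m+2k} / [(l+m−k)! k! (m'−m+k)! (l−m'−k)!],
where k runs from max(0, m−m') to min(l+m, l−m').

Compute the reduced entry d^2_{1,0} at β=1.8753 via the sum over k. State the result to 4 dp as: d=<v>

d^2_{1,0}(β=1.8753) via the finite sum:
With c≡cos(β/2)=0.591684 and s≡sin(β/2)=0.806170, N=[6·1·2·2]^{1/2}=4.898979
k∈{0,1} keeps every argument non-negative
  k=0: (−1)^1·4.8990/(2)·0.5917^3·0.8062^1 = -0.409046
  k=1: (−1)^2·4.8990/(2)·0.5917^1·0.8062^3 = +0.759356
d^2_{1,0}(1.8753) = -0.409046 +0.759356 = +0.350310

d=0.3503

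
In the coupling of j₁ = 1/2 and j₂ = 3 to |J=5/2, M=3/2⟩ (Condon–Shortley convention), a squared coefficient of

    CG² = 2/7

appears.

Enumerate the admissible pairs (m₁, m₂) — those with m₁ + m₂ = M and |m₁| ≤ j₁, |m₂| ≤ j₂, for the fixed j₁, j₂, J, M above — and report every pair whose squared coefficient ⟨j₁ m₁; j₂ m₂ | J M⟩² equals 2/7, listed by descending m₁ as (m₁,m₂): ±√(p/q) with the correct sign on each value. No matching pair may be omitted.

Admissible pairs with m₁+m₂ = M = 3/2: (-1/2,2), (1/2,1)
  (m₁,m₂)=(1/2,1): CG² = 2/7, CG = +√(2/7)   ← matches the target
  (m₁,m₂)=(-1/2,2): CG² = 5/7, CG = −√(5/7)
Pairs with CG² = 2/7: (1/2,1): +√(2/7)

(1/2,1): +√(2/7)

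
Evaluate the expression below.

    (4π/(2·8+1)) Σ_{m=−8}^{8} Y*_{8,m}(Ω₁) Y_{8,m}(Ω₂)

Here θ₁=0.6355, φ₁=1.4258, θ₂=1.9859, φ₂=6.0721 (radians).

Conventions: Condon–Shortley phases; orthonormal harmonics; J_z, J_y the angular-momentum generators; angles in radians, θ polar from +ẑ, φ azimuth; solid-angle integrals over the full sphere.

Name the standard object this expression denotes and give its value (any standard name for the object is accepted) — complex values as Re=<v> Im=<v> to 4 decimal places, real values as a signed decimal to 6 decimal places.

This sum is the spherical-harmonic addition theorem: it equals the Legendre polynomial P_l(cos γ) of the angle γ between the two directions.
Addition theorem: P_8(cos γ) = (4π/17) Σ_m Y*_{lm}(Ω₁) Y_{lm}(Ω₂), m = −8…8:
  m=-8: Y*=(0.003172, -0.007282)  Y=(-0.029804, 0.251649)  product (0.001738, 0.001015)
  m=-7: Y*=(-0.036594, -0.022730)  Y=(-0.041574, -0.444782)  product (-0.008589, 0.017221)
  m=-6: Y*=(-0.092526, 0.109668)  Y=(0.095323, 0.303542)  product (-0.042109, -0.017632)
  m=-5: Y*=(0.214723, 0.242372)  Y=(0.058117, 0.102602)  product (-0.012389, 0.036117)
  m=-4: Y*=(0.401382, -0.262964)  Y=(-0.237792, -0.267617)  product (-0.165819, -0.044886)
  m=-3: Y*=(-0.156117, -0.335972)  Y=(0.042864, 0.031467)  product (0.003880, -0.019314)
  m=-2: Y*=(0.082944, -0.024751)  Y=(0.295583, 0.132770)  product (0.027803, 0.003697)
  m=-1: Y*=(-0.060084, -0.411475)  Y=(-0.117245, -0.025123)  product (-0.003293, 0.049753)
  m=+0: Y*=(-0.047540, -0.000000)  Y=(-0.307045, 0.000000)  product (0.014597, 0.000000)
  m=+1: Y*=(0.060084, -0.411475)  Y=(0.117245, -0.025123)  product (-0.003293, -0.049753)
  m=+2: Y*=(0.082944, 0.024751)  Y=(0.295583, -0.132770)  product (0.027803, -0.003697)
  m=+3: Y*=(0.156117, -0.335972)  Y=(-0.042864, 0.031467)  product (0.003880, 0.019314)
  m=+4: Y*=(0.401382, 0.262964)  Y=(-0.237792, 0.267617)  product (-0.165819, 0.044886)
  m=+5: Y*=(-0.214723, 0.242372)  Y=(-0.058117, 0.102602)  product (-0.012389, -0.036117)
  m=+6: Y*=(-0.092526, -0.109668)  Y=(0.095323, -0.303542)  product (-0.042109, 0.017632)
  m=+7: Y*=(0.036594, -0.022730)  Y=(0.041574, -0.444782)  product (-0.008589, -0.017221)
  m=+8: Y*=(0.003172, 0.007282)  Y=(-0.029804, -0.251649)  product (0.001738, -0.001015)
Total Σ_m = (-0.382958, -0.000000). Multiply by 0.739198: (-0.283082, -0.000000). P_8(cos γ) = -0.283082

Legendre polynomial (addition theorem), -0.283082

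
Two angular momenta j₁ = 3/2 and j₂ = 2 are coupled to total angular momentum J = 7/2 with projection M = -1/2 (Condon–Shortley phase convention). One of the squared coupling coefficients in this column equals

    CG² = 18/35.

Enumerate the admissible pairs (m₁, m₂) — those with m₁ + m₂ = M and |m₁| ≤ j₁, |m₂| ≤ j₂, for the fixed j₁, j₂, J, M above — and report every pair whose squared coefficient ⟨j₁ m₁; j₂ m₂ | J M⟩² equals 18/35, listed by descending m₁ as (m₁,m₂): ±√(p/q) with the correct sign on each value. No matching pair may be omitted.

(-1/2,0): +√(18/35)

Admissible pairs with m₁+m₂ = M = -1/2: (-3/2,1), (-1/2,0), (1/2,-1), (3/2,-2)
  (m₁,m₂)=(3/2,-2): CG² = 1/35, CG = +√(1/35)
  (m₁,m₂)=(1/2,-1): CG² = 12/35, CG = +√(12/35)
  (m₁,m₂)=(-1/2,0): CG² = 18/35, CG = +√(18/35)   ← matches the target
  (m₁,m₂)=(-3/2,1): CG² = 4/35, CG = +√(4/35)
Pairs with CG² = 18/35: (-1/2,0): +√(18/35)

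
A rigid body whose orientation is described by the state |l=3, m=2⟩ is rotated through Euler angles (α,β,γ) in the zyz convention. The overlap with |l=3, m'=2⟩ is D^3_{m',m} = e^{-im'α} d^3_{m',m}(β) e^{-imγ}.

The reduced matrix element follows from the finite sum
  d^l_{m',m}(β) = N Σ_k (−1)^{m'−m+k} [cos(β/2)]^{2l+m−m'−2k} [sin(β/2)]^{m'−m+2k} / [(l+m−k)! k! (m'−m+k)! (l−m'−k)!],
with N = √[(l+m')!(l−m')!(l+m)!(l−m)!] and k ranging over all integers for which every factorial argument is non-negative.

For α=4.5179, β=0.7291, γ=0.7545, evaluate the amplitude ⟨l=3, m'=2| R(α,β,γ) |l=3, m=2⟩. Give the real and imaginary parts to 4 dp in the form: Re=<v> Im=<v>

D^3_{2,2}(4.5179,0.7291,0.7545) = e^{-i·2·4.5179}·d^3_{2,2}(0.7291)·e^{-i·2·0.7545}. Compute d first:
With c≡cos(β/2)=0.934284 and s≡sin(β/2)=0.356529, N=[120·1·120·1]^{1/2}=120.000000
k∈{0,1} keeps every argument non-negative
  k=0: (−1)^0·120.0000/(120)·0.9343^6·0.3565^0 = +0.665081
  k=1: (−1)^1·120.0000/(24)·0.9343^4·0.3565^2 = -0.484257
d^3_{2,2}(0.7291) = +0.665081 -0.484257 = +0.180824
D = (-0.925297-0.379243i)·(+0.180824)·(+0.061757-0.998091i) = -0.078778+0.162761i

Re=-0.0788 Im=0.1628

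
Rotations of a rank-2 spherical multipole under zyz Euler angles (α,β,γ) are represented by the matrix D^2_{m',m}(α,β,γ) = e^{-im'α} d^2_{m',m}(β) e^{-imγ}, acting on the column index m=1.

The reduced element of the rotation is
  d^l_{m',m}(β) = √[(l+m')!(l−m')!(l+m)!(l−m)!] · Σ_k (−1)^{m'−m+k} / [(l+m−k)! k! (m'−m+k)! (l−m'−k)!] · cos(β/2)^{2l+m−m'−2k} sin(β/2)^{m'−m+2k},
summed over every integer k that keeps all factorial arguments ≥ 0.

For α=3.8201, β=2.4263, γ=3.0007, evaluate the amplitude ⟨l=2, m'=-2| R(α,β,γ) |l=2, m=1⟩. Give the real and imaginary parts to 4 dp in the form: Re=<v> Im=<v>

D^2_{-2,1}(3.8201,2.4263,3.0007) = e^{-i·-2·3.8201}·d^2_{-2,1}(2.4263)·e^{-i·1·3.0007}. Compute d first:
Half-angle: c=0.350070, s=0.936723. N=√(1·24·6·1)=12.000000
The bounds max(0,m−m')=3 and min(l+m,l−m')=3 give 1 term
  k=3: (−1)^0·12.0000/(6)·0.3501^1·0.9367^3 = +0.575466
d^2_{-2,1}(2.4263) = +0.575466
Attach z-rotation phases: D = e^{-i(-2)(3.8201)}·(+0.575466)·e^{-i(1)(3.0007)} = -0.041908-0.573938i

Re=-0.0419 Im=-0.5739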